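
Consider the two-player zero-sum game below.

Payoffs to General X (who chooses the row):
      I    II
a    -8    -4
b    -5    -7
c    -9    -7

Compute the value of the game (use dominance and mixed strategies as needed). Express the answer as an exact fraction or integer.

Row c is strictly dominated by row a, so General X never plays it.
The remaining 2×2 game on (a, b) × (I, II) has no saddle point. Let General X play a with probability p; indifference gives −8p − 5(1−p) = −4p − 7(1−p), so p = 1/3.
Similarly General Y's optimal q on I is 1/2, and the value is -8·(1/2) + (-4)·(1/2) = -6.

-6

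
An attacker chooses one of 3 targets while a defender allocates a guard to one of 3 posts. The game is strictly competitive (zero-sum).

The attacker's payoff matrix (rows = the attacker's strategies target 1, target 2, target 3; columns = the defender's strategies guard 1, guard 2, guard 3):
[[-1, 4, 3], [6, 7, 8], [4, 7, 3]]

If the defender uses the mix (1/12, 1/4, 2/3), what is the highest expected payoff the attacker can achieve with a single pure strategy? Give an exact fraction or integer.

91/12

target 1: (-1)·(1/12) + (4)·(1/4) + (3)·(2/3) = 35/12.
target 2: (6)·(1/12) + (7)·(1/4) + (8)·(2/3) = 91/12.
target 3: (4)·(1/12) + (7)·(1/4) + (3)·(2/3) = 49/12.
The best pure response is target 2 with expected payoff 91/12.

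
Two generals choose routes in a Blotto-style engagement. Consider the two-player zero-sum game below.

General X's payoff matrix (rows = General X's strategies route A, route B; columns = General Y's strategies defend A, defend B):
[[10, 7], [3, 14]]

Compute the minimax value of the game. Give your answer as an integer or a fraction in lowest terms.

Row minima are 7 and 3, so General X's maximin is 7; column maxima are 10 and 14, so General Y's minimax is 10. These differ, so the equilibrium is in mixed strategies.
Let General X play route A with probability p. General Y is indifferent when 10p + 3(1−p) = 7p + 14(1−p), giving p = 11/14.
Let General Y play defend A with probability q. General X is indifferent when 10q + 7(1−q) = 3q + 14(1−q), giving q = 1/2.
The value is 10·(1/2) + (7)·(1/2) = 17/2.

17/2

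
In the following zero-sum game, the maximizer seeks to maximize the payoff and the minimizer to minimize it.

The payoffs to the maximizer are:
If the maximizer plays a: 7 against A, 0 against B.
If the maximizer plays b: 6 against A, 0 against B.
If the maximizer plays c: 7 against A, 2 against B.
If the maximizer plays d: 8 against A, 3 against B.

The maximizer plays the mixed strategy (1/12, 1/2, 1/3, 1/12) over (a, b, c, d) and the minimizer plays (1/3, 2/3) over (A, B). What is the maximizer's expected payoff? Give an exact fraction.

Against (1/3, 2/3), each row's expected payoff is a: 7/3; b: 2; c: 11/3; d: 14/3.
Taking the (1/12, 1/2, 1/3, 1/12)-weighted average: (1/12)·(7/3) + (1/2)·(2) + (1/3)·(11/3) + (1/12)·(14/3) = 101/36.

101/36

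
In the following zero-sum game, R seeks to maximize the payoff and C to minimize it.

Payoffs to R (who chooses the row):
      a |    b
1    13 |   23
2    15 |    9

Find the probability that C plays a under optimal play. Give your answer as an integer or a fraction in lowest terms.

7/8

Row minima are 13 and 9, so R's maximin is 13; column maxima are 15 and 23, so C's minimax is 15. These differ, so the equilibrium is in mixed strategies.
Let C play a with probability q. R is indifferent when 13q + 23(1−q) = 15q + 9(1−q), giving q = 7/8.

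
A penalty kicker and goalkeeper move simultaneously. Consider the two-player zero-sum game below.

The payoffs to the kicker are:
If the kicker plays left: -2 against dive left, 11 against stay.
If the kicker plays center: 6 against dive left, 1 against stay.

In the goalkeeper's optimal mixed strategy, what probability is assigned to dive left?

5/9

Row minima are -2 and 1, so the kicker's maximin is 1; column maxima are 6 and 11, so the goalkeeper's minimax is 6. These differ, so the equilibrium is in mixed strategies.
Let the goalkeeper play dive left with probability q. The kicker is indifferent when −2q + 11(1−q) = 6q + (1−q), giving q = 5/9.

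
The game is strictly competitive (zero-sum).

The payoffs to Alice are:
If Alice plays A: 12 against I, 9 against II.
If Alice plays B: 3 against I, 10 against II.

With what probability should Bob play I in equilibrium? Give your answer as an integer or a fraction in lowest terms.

1/10

Row minima are 9 and 3, so Alice's maximin is 9; column maxima are 12 and 10, so Bob's minimax is 10. These differ, so the equilibrium is in mixed strategies.
Let Bob play I with probability q. Alice is indifferent when 12q + 9(1−q) = 3q + 10(1−q), giving q = 1/10.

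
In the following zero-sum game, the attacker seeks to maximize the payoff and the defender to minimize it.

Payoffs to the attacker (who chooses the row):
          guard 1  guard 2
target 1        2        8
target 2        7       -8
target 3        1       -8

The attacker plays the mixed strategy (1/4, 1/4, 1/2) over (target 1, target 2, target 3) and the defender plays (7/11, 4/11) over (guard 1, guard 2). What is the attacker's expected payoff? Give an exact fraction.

Against (7/11, 4/11), each row's expected payoff is target 1: 46/11; target 2: 17/11; target 3: -25/11.
Taking the (1/4, 1/4, 1/2)-weighted average: (1/4)·(46/11) + (1/4)·(17/11) + (1/2)·(-25/11) = 13/44.

13/44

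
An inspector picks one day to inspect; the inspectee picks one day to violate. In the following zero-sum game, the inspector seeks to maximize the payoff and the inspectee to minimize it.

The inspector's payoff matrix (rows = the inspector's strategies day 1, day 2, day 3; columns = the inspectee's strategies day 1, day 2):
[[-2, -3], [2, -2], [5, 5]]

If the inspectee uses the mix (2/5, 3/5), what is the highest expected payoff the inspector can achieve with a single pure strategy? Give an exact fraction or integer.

5

day 1: (-2)·(2/5) + (-3)·(3/5) = -13/5.
day 2: (2)·(2/5) + (-2)·(3/5) = -2/5.
day 3: (5)·(2/5) + (5)·(3/5) = 5.
The best pure response is day 3 with expected payoff 5.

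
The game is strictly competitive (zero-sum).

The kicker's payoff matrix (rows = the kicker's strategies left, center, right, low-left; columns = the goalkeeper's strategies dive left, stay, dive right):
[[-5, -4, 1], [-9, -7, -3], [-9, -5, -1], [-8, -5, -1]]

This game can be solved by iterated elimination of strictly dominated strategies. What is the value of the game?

-5

Row center is strictly dominated by row left (-5>-9, -4>-7, 1>-3); eliminate center.
Column stay is strictly dominated by dive left for the goalkeeper (-5<-4, -9<-5, -8<-5); eliminate stay.
Row low-left is strictly dominated by row left (-5>-8, 1>-1); eliminate low-left.
Row right is strictly dominated by row left (-5>-9, 1>-1); eliminate right.
Column dive right is strictly dominated by dive left for the goalkeeper (-5<1); eliminate dive right.
Only (left, dive left) remains, with payoff -5.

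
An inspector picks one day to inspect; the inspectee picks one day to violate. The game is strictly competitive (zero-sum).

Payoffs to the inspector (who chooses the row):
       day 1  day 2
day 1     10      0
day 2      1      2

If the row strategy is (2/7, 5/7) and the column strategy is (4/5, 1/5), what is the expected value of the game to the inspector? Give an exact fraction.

22/7

Against (4/5, 1/5), each row's expected payoff is day 1: 8; day 2: 6/5.
Taking the (2/7, 5/7)-weighted average: (2/7)·(8) + (5/7)·(6/5) = 22/7.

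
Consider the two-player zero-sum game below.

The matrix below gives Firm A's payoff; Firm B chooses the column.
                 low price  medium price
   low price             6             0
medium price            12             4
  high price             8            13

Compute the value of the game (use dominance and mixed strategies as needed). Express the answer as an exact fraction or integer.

Row low price is strictly dominated by row medium price, so Firm A never plays it.
The remaining 2×2 game on (medium price, high price) × (low price, medium price) has no saddle point. Let Firm A play medium price with probability p; indifference gives 12p + 8(1−p) = 4p + 13(1−p), so p = 5/13.
Similarly Firm B's optimal q on low price is 9/13, and the value is 12·(9/13) + (4)·(4/13) = 124/13.

124/13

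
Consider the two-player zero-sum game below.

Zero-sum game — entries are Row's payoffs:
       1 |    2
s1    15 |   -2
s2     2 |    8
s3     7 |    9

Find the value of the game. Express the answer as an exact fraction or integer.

Row s2 is strictly dominated by row s3, so Row never plays it.
The remaining 2×2 game on (s1, s3) × (1, 2) has no saddle point. Let Row play s1 with probability p; indifference gives 15p + 7(1−p) = −2p + 9(1−p), so p = 2/19.
Similarly Column's optimal q on 1 is 11/19, and the value is 15·(11/19) + (-2)·(8/19) = 149/19.

149/19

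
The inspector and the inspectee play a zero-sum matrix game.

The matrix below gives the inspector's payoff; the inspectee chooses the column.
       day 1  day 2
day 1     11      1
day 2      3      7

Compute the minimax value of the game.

37/7

Row minima are 1 and 3, so the inspector's maximin is 3; column maxima are 11 and 7, so the inspectee's minimax is 7. These differ, so the equilibrium is in mixed strategies.
Let the inspector play day 1 with probability p. The inspectee is indifferent when 11p + 3(1−p) = p + 7(1−p), giving p = 2/7.
Let the inspectee play day 1 with probability q. The inspector is indifferent when 11q + (1−q) = 3q + 7(1−q), giving q = 3/7.
The value is 11·(3/7) + (1)·(4/7) = 37/7.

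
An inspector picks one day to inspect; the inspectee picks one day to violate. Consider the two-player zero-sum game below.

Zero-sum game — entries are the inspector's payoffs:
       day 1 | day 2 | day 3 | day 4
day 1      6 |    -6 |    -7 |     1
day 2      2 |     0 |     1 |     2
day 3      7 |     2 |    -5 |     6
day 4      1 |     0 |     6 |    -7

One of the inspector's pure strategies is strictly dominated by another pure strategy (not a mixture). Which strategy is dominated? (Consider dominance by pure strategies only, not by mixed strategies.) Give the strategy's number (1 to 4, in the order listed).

Compare day 1 with day 3: 7 > 6, 2 > -6, -5 > -7, 6 > 1.
So day 3 strictly dominates day 1 for the inspector; day 1 is strictly dominated.

1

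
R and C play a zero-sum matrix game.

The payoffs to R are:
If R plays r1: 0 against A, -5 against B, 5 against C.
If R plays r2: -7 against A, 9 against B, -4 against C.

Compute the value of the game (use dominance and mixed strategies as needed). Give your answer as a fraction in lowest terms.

Column C is strictly dominated by A for C (it gives R more in every row).
The remaining 2×2 game on (r1, r2) × (A, B) has no saddle point. Let R play r1 with probability p; indifference gives −7(1−p) = −5p + 9(1−p), so p = 16/21.
Similarly C's optimal q on A is 2/3, and the value is 0·(2/3) + (-5)·(1/3) = -5/3.

-5/3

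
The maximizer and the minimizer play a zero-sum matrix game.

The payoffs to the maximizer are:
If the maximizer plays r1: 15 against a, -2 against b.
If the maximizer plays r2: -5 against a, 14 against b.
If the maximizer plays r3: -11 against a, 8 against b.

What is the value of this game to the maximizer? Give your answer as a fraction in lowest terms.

Row r3 is strictly dominated by row r2, so the maximizer never plays it.
The remaining 2×2 game on (r1, r2) × (a, b) has no saddle point. Let the maximizer play r1 with probability p; indifference gives 15p − 5(1−p) = −2p + 14(1−p), so p = 19/36.
Similarly the minimizer's optimal q on a is 4/9, and the value is 15·(4/9) + (-2)·(5/9) = 50/9.

50/9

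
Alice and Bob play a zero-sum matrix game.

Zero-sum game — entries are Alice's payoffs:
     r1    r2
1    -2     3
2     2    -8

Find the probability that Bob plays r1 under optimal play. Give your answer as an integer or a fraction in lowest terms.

11/15

Row minima are -2 and -8, so Alice's maximin is -2; column maxima are 2 and 3, so Bob's minimax is 2. These differ, so the equilibrium is in mixed strategies.
Let Bob play r1 with probability q. Alice is indifferent when −2q + 3(1−q) = 2q − 8(1−q), giving q = 11/15.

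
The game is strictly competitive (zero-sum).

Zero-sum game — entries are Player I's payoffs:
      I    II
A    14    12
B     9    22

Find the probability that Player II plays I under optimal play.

Row minima are 12 and 9, so Player I's maximin is 12; column maxima are 14 and 22, so Player II's minimax is 14. These differ, so the equilibrium is in mixed strategies.
Let Player II play I with probability q. Player I is indifferent when 14q + 12(1−q) = 9q + 22(1−q), giving q = 2/3.

2/3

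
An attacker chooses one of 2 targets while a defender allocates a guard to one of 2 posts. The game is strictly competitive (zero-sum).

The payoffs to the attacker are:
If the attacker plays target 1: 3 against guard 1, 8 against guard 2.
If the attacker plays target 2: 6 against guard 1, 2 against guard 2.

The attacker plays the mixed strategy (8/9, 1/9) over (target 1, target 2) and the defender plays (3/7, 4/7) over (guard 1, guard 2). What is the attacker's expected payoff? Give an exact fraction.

118/21

Against (3/7, 4/7), each row's expected payoff is target 1: 41/7; target 2: 26/7.
Taking the (8/9, 1/9)-weighted average: (8/9)·(41/7) + (1/9)·(26/7) = 118/21.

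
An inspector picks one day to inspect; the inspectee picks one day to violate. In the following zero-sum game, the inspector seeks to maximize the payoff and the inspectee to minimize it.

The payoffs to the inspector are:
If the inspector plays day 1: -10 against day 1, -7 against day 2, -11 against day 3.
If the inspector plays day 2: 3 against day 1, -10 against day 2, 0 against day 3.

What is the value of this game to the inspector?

Column day 1 is strictly dominated by day 3 for the inspectee (it gives the inspector more in every row).
The remaining 2×2 game on (day 1, day 2) × (day 2, day 3) has no saddle point. Let the inspector play day 1 with probability p; indifference gives −7p − 10(1−p) = −11p, so p = 5/7.
Similarly the inspectee's optimal q on day 2 is 11/14, and the value is -7·(11/14) + (-11)·(3/14) = -55/7.

-55/7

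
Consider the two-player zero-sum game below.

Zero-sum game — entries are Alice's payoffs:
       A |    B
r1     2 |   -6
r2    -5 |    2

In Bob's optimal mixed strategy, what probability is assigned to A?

8/15

Row minima are -6 and -5, so Alice's maximin is -5; column maxima are 2 and 2, so Bob's minimax is 2. These differ, so the equilibrium is in mixed strategies.
Let Bob play A with probability q. Alice is indifferent when 2q − 6(1−q) = −5q + 2(1−q), giving q = 8/15.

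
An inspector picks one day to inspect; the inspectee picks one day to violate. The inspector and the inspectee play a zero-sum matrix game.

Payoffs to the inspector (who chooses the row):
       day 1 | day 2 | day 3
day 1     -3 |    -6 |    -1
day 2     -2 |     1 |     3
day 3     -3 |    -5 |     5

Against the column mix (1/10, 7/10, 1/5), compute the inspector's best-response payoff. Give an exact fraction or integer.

day 1: (-3)·(1/10) + (-6)·(7/10) + (-1)·(1/5) = -47/10.
day 2: (-2)·(1/10) + (1)·(7/10) + (3)·(1/5) = 11/10.
day 3: (-3)·(1/10) + (-5)·(7/10) + (5)·(1/5) = -14/5.
The best pure response is day 2 with expected payoff 11/10.

11/10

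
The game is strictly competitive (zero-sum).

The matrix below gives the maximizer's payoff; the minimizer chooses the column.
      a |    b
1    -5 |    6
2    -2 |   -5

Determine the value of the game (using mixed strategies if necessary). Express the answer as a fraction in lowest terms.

-37/14

Row minima are -5 and -5, so the maximizer's maximin is -5; column maxima are -2 and 6, so the minimizer's minimax is -2. These differ, so the equilibrium is in mixed strategies.
Let the maximizer play 1 with probability p. The minimizer is indifferent when −5p − 2(1−p) = 6p − 5(1−p), giving p = 3/14.
Let the minimizer play a with probability q. The maximizer is indifferent when −5q + 6(1−q) = −2q − 5(1−q), giving q = 11/14.
The value is -5·(11/14) + (6)·(3/14) = -37/14.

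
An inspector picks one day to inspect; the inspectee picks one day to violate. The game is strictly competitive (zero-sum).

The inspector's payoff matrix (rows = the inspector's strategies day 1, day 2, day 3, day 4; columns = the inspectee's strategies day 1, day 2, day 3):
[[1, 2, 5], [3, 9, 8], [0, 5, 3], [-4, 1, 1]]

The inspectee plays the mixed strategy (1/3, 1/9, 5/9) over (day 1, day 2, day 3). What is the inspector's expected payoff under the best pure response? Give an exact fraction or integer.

58/9

day 1: (1)·(1/3) + (2)·(1/9) + (5)·(5/9) = 10/3.
day 2: (3)·(1/3) + (9)·(1/9) + (8)·(5/9) = 58/9.
day 3: (0)·(1/3) + (5)·(1/9) + (3)·(5/9) = 20/9.
day 4: (-4)·(1/3) + (1)·(1/9) + (1)·(5/9) = -2/3.
The best pure response is day 2 with expected payoff 58/9.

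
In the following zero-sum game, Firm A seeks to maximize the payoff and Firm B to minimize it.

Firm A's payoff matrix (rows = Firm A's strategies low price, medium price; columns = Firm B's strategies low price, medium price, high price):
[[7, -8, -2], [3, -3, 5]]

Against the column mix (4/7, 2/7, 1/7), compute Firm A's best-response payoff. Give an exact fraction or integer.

low price: (7)·(4/7) + (-8)·(2/7) + (-2)·(1/7) = 10/7.
medium price: (3)·(4/7) + (-3)·(2/7) + (5)·(1/7) = 11/7.
The best pure response is medium price with expected payoff 11/7.

11/7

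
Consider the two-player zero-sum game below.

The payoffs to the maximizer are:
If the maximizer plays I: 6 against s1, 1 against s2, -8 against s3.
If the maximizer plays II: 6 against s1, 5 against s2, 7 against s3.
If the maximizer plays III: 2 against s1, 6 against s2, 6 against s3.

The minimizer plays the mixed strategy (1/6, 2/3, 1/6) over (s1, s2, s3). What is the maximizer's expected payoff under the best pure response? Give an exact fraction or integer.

I: (6)·(1/6) + (1)·(2/3) + (-8)·(1/6) = 1/3.
II: (6)·(1/6) + (5)·(2/3) + (7)·(1/6) = 11/2.
III: (2)·(1/6) + (6)·(2/3) + (6)·(1/6) = 16/3.
The best pure response is II with expected payoff 11/2.

11/2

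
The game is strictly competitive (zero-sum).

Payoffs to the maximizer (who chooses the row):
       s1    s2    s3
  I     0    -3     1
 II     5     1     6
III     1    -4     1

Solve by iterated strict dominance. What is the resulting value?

1

Row I is strictly dominated by row II (5>0, 1>-3, 6>1); eliminate I.
Row III is strictly dominated by row II (5>1, 1>-4, 6>1); eliminate III.
Column s3 is strictly dominated by s1 for the minimizer (5<6); eliminate s3.
Column s1 is strictly dominated by s2 for the minimizer (1<5); eliminate s1.
Only (II, s2) remains, with payoff 1.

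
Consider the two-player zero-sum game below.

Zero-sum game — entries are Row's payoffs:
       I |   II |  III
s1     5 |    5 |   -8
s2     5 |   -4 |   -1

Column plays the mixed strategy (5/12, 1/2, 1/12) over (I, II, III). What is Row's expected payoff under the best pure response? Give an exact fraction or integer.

47/12

s1: (5)·(5/12) + (5)·(1/2) + (-8)·(1/12) = 47/12.
s2: (5)·(5/12) + (-4)·(1/2) + (-1)·(1/12) = 0.
The best pure response is s1 with expected payoff 47/12.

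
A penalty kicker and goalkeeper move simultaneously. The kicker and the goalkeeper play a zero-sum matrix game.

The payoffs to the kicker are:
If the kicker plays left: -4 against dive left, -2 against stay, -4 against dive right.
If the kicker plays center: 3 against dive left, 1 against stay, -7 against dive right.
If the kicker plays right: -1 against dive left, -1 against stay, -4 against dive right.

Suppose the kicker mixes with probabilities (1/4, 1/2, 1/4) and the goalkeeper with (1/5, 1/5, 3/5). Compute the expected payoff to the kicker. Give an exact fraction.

Against (1/5, 1/5, 3/5), each row's expected payoff is left: -18/5; center: -17/5; right: -14/5.
Taking the (1/4, 1/2, 1/4)-weighted average: (1/4)·(-18/5) + (1/2)·(-17/5) + (1/4)·(-14/5) = -33/10.

-33/10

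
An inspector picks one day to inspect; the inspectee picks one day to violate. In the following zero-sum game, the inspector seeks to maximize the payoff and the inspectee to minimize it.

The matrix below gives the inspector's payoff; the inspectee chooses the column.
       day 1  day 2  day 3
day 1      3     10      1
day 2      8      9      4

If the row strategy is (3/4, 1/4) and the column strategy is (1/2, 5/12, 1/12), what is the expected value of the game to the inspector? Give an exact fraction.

19/3

Against (1/2, 5/12, 1/12), each row's expected payoff is day 1: 23/4; day 2: 97/12.
Taking the (3/4, 1/4)-weighted average: (3/4)·(23/4) + (1/4)·(97/12) = 19/3.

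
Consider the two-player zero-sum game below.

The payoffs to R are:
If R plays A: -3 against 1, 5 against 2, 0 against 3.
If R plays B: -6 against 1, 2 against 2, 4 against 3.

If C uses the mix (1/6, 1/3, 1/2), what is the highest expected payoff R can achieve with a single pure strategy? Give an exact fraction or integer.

5/3

A: (-3)·(1/6) + (5)·(1/3) + (0)·(1/2) = 7/6.
B: (-6)·(1/6) + (2)·(1/3) + (4)·(1/2) = 5/3.
The best pure response is B with expected payoff 5/3.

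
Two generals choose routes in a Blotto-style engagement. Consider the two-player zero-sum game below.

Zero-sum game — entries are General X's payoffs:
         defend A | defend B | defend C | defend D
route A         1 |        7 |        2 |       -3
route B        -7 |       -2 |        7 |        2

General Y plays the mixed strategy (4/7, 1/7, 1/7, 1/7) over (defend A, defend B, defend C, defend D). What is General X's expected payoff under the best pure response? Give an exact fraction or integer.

10/7

route A: (1)·(4/7) + (7)·(1/7) + (2)·(1/7) + (-3)·(1/7) = 10/7.
route B: (-7)·(4/7) + (-2)·(1/7) + (7)·(1/7) + (2)·(1/7) = -3.
The best pure response is route A with expected payoff 10/7.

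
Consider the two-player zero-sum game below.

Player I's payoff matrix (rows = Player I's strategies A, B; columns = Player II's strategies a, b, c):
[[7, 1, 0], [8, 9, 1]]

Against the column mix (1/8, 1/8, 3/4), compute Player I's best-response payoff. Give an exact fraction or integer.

23/8

A: (7)·(1/8) + (1)·(1/8) + (0)·(3/4) = 1.
B: (8)·(1/8) + (9)·(1/8) + (1)·(3/4) = 23/8.
The best pure response is B with expected payoff 23/8.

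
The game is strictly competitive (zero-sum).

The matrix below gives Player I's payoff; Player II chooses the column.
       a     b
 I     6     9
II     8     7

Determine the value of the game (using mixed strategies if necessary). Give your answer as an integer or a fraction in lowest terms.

Row minima are 6 and 7, so Player I's maximin is 7; column maxima are 8 and 9, so Player II's minimax is 8. These differ, so the equilibrium is in mixed strategies.
Let Player I play I with probability p. Player II is indifferent when 6p + 8(1−p) = 9p + 7(1−p), giving p = 1/4.
Let Player II play a with probability q. Player I is indifferent when 6q + 9(1−q) = 8q + 7(1−q), giving q = 1/2.
The value is 6·(1/2) + (9)·(1/2) = 15/2.

15/2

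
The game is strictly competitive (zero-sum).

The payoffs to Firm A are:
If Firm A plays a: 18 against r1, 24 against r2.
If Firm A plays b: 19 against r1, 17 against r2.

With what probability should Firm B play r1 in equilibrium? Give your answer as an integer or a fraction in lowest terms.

Row minima are 18 and 17, so Firm A's maximin is 18; column maxima are 19 and 24, so Firm B's minimax is 19. These differ, so the equilibrium is in mixed strategies.
Let Firm B play r1 with probability q. Firm A is indifferent when 18q + 24(1−q) = 19q + 17(1−q), giving q = 7/8.

7/8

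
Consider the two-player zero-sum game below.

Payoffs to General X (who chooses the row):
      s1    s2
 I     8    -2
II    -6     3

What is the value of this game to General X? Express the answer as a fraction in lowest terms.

12/19

Row minima are -2 and -6, so General X's maximin is -2; column maxima are 8 and 3, so General Y's minimax is 3. These differ, so the equilibrium is in mixed strategies.
Let General X play I with probability p. General Y is indifferent when 8p − 6(1−p) = −2p + 3(1−p), giving p = 9/19.
Let General Y play s1 with probability q. General X is indifferent when 8q − 2(1−q) = −6q + 3(1−q), giving q = 5/19.
The value is 8·(5/19) + (-2)·(14/19) = 12/19.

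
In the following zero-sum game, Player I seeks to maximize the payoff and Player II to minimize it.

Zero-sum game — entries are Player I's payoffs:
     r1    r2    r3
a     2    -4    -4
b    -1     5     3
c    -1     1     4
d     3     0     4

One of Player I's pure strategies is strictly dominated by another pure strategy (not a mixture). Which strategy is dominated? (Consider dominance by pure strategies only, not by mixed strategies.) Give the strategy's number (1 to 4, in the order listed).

1

Compare a with d: 3 > 2, 0 > -4, 4 > -4.
So d strictly dominates a for Player I; a is strictly dominated.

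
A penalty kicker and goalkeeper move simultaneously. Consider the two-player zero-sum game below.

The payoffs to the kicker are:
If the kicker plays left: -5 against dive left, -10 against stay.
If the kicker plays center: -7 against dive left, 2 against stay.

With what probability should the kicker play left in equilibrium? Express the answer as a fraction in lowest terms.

Row minima are -10 and -7, so the kicker's maximin is -7; column maxima are -5 and 2, so the goalkeeper's minimax is -5. These differ, so the equilibrium is in mixed strategies.
Let the kicker play left with probability p. The goalkeeper is indifferent when −5p − 7(1−p) = −10p + 2(1−p), giving p = 9/14.

9/14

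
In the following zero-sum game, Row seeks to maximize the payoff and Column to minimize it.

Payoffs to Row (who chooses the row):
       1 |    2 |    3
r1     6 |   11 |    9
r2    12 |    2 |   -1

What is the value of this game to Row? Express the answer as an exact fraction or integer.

Column 2 is strictly dominated by 3 for Column (it gives Row more in every row).
The remaining 2×2 game on (r1, r2) × (1, 3) has no saddle point. Let Row play r1 with probability p; indifference gives 6p + 12(1−p) = 9p − (1−p), so p = 13/16.
Similarly Column's optimal q on 1 is 5/8, and the value is 6·(5/8) + (9)·(3/8) = 57/8.

57/8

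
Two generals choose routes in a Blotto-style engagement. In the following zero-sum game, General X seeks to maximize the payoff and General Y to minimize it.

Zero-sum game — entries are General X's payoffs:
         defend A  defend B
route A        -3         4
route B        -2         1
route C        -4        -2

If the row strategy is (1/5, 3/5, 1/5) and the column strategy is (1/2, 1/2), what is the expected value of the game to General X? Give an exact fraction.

Against (1/2, 1/2), each row's expected payoff is route A: 1/2; route B: -1/2; route C: -3.
Taking the (1/5, 3/5, 1/5)-weighted average: (1/5)·(1/2) + (3/5)·(-1/2) + (1/5)·(-3) = -4/5.

-4/5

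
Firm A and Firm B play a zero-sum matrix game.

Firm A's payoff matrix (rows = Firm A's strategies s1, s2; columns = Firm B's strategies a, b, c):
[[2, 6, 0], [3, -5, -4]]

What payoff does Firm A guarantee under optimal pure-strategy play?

Row minima: 0, -5 → Firm A's maximin is 0.
Column maxima: 3, 6, 0 → Firm B's minimax is 0.
They coincide at (s1, c), so the value is 0.

0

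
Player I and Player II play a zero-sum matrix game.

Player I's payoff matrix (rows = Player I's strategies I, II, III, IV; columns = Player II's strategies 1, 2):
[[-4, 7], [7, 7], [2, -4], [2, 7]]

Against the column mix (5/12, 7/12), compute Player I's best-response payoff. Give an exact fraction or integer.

7

I: (-4)·(5/12) + (7)·(7/12) = 29/12.
II: (7)·(5/12) + (7)·(7/12) = 7.
III: (2)·(5/12) + (-4)·(7/12) = -3/2.
IV: (2)·(5/12) + (7)·(7/12) = 59/12.
The best pure response is II with expected payoff 7.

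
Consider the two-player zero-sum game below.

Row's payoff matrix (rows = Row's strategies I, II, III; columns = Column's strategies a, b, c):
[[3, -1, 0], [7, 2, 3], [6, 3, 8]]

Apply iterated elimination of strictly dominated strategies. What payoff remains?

3

Column c is strictly dominated by b for Column (-1<0, 2<3, 3<8); eliminate c.
Row I is strictly dominated by row II (7>3, 2>-1); eliminate I.
Column a is strictly dominated by b for Column (2<7, 3<6); eliminate a.
Row II is strictly dominated by row III (3>2); eliminate II.
Only (III, b) remains, with payoff 3.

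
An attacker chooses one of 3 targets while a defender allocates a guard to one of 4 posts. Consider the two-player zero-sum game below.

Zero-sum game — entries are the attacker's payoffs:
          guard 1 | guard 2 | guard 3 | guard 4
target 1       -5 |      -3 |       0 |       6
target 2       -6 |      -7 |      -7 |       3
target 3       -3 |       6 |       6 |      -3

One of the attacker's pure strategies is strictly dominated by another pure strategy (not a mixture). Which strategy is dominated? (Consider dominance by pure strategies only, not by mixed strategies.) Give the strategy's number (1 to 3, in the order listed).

2

Compare target 2 with target 1: -5 > -6, -3 > -7, 0 > -7, 6 > 3.
So target 1 strictly dominates target 2 for the attacker; target 2 is strictly dominated.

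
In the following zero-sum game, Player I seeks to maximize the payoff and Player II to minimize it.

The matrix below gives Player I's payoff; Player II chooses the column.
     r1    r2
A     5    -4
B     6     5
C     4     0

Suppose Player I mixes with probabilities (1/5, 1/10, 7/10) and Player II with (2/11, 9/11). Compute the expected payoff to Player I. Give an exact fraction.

61/110

Against (2/11, 9/11), each row's expected payoff is A: -26/11; B: 57/11; C: 8/11.
Taking the (1/5, 1/10, 7/10)-weighted average: (1/5)·(-26/11) + (1/10)·(57/11) + (7/10)·(8/11) = 61/110.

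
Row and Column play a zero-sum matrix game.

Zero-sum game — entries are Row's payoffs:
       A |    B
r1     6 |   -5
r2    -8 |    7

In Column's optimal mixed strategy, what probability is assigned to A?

Row minima are -5 and -8, so Row's maximin is -5; column maxima are 6 and 7, so Column's minimax is 6. These differ, so the equilibrium is in mixed strategies.
Let Column play A with probability q. Row is indifferent when 6q − 5(1−q) = −8q + 7(1−q), giving q = 6/13.

6/13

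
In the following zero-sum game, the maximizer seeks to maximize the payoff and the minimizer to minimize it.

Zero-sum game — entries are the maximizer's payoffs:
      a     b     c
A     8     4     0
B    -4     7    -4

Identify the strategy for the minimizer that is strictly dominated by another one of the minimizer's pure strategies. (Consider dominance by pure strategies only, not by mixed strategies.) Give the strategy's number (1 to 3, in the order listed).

2

The minimizer prefers columns that give the maximizer less. Compare b with c: 0 < 4, -4 < 7.
So c strictly dominates b for the minimizer; b is strictly dominated.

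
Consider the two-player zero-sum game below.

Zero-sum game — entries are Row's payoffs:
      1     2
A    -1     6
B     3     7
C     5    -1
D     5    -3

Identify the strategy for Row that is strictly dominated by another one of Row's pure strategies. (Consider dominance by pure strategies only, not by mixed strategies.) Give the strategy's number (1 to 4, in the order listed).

Compare A with B: 3 > -1, 7 > 6.
So B strictly dominates A for Row; A is strictly dominated.

1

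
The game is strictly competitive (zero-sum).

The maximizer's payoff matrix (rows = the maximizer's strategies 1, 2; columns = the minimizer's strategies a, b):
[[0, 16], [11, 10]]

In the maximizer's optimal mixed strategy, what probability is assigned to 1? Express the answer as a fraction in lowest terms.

Row minima are 0 and 10, so the maximizer's maximin is 10; column maxima are 11 and 16, so the minimizer's minimax is 11. These differ, so the equilibrium is in mixed strategies.
Let the maximizer play 1 with probability p. The minimizer is indifferent when 11(1−p) = 16p + 10(1−p), giving p = 1/17.

1/17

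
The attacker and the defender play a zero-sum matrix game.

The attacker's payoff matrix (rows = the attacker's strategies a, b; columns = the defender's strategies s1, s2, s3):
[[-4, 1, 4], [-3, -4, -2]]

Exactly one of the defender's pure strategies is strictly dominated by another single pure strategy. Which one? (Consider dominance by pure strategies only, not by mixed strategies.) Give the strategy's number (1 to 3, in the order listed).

The defender prefers columns that give the attacker less. Compare s3 with s1: -4 < 4, -3 < -2.
So s1 strictly dominates s3 for the defender; s3 is strictly dominated.

3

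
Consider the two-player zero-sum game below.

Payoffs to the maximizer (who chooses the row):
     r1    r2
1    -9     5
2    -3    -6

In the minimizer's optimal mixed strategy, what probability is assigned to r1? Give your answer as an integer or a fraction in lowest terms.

11/17

Row minima are -9 and -6, so the maximizer's maximin is -6; column maxima are -3 and 5, so the minimizer's minimax is -3. These differ, so the equilibrium is in mixed strategies.
Let the minimizer play r1 with probability q. The maximizer is indifferent when −9q + 5(1−q) = −3q − 6(1−q), giving q = 11/17.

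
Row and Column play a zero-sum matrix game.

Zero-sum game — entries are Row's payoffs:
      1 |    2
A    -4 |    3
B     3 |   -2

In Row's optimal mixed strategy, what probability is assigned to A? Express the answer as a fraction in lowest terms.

Row minima are -4 and -2, so Row's maximin is -2; column maxima are 3 and 3, so Column's minimax is 3. These differ, so the equilibrium is in mixed strategies.
Let Row play A with probability p. Column is indifferent when −4p + 3(1−p) = 3p − 2(1−p), giving p = 5/12.

5/12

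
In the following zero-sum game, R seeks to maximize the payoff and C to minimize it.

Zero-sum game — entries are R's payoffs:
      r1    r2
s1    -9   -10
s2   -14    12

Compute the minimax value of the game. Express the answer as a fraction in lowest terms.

Row minima are -10 and -14, so R's maximin is -10; column maxima are -9 and 12, so C's minimax is -9. These differ, so the equilibrium is in mixed strategies.
Let R play s1 with probability p. C is indifferent when −9p − 14(1−p) = −10p + 12(1−p), giving p = 26/27.
Let C play r1 with probability q. R is indifferent when −9q − 10(1−q) = −14q + 12(1−q), giving q = 22/27.
The value is -9·(22/27) + (-10)·(5/27) = -248/27.

-248/27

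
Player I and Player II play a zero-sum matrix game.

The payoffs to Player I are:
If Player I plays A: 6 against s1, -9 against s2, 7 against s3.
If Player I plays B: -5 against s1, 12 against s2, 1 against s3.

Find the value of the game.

27/32

Column s3 is strictly dominated by s1 for Player II (it gives Player I more in every row).
The remaining 2×2 game on (A, B) × (s1, s2) has no saddle point. Let Player I play A with probability p; indifference gives 6p − 5(1−p) = −9p + 12(1−p), so p = 17/32.
Similarly Player II's optimal q on s1 is 21/32, and the value is 6·(21/32) + (-9)·(11/32) = 27/32.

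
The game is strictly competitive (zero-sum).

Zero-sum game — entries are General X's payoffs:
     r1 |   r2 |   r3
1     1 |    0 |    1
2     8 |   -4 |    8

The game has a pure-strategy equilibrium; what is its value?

Row minima: 0, -4 → General X's maximin is 0.
Column maxima: 8, 0, 8 → General Y's minimax is 0.
They coincide at (1, r2), so the value is 0.

0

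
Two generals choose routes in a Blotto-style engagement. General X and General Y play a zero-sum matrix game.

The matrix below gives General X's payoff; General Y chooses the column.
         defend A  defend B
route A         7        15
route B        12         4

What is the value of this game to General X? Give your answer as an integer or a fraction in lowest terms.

Row minima are 7 and 4, so General X's maximin is 7; column maxima are 12 and 15, so General Y's minimax is 12. These differ, so the equilibrium is in mixed strategies.
Let General X play route A with probability p. General Y is indifferent when 7p + 12(1−p) = 15p + 4(1−p), giving p = 1/2.
Let General Y play defend A with probability q. General X is indifferent when 7q + 15(1−q) = 12q + 4(1−q), giving q = 11/16.
The value is 7·(11/16) + (15)·(5/16) = 19/2.

19/2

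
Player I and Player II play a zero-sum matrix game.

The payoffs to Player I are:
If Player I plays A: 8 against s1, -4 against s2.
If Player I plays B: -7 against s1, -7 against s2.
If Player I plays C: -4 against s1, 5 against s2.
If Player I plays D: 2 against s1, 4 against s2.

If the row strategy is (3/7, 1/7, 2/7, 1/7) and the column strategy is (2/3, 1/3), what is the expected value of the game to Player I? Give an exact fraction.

Against (2/3, 1/3), each row's expected payoff is A: 4; B: -7; C: -1; D: 8/3.
Taking the (3/7, 1/7, 2/7, 1/7)-weighted average: (3/7)·(4) + (1/7)·(-7) + (2/7)·(-1) + (1/7)·(8/3) = 17/21.

17/21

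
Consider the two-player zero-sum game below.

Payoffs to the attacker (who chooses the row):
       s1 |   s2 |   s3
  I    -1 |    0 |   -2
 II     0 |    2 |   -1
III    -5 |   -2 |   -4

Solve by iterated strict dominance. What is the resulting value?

Row I is strictly dominated by row II (0>-1, 2>0, -1>-2); eliminate I.
Column s2 is strictly dominated by s1 for the defender (0<2, -5<-2); eliminate s2.
Row III is strictly dominated by row II (0>-5, -1>-4); eliminate III.
Column s1 is strictly dominated by s3 for the defender (-1<0); eliminate s1.
Only (II, s3) remains, with payoff -1.

-1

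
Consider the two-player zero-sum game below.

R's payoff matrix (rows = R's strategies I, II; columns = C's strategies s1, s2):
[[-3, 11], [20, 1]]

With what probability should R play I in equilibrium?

19/33

Row minima are -3 and 1, so R's maximin is 1; column maxima are 20 and 11, so C's minimax is 11. These differ, so the equilibrium is in mixed strategies.
Let R play I with probability p. C is indifferent when −3p + 20(1−p) = 11p + (1−p), giving p = 19/33.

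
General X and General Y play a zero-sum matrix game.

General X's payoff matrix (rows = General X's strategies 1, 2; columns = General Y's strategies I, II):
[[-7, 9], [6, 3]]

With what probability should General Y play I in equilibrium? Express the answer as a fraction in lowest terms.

Row minima are -7 and 3, so General X's maximin is 3; column maxima are 6 and 9, so General Y's minimax is 6. These differ, so the equilibrium is in mixed strategies.
Let General Y play I with probability q. General X is indifferent when −7q + 9(1−q) = 6q + 3(1−q), giving q = 6/19.

6/19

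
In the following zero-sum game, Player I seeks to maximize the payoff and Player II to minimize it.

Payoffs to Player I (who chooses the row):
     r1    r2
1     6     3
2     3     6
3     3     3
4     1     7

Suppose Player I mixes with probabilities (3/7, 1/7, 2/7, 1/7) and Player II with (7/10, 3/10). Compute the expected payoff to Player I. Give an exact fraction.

Against (7/10, 3/10), each row's expected payoff is 1: 51/10; 2: 39/10; 3: 3; 4: 14/5.
Taking the (3/7, 1/7, 2/7, 1/7)-weighted average: (3/7)·(51/10) + (1/7)·(39/10) + (2/7)·(3) + (1/7)·(14/5) = 4.

4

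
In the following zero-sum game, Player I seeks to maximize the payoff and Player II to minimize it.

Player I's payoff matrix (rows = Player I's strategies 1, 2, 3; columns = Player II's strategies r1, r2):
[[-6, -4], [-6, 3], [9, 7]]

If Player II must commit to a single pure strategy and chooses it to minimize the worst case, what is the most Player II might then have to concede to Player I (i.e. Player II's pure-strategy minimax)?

The worst case (largest entry) in each column is r1: 9, r2: 7.
The best (smallest) of these is 7.

7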